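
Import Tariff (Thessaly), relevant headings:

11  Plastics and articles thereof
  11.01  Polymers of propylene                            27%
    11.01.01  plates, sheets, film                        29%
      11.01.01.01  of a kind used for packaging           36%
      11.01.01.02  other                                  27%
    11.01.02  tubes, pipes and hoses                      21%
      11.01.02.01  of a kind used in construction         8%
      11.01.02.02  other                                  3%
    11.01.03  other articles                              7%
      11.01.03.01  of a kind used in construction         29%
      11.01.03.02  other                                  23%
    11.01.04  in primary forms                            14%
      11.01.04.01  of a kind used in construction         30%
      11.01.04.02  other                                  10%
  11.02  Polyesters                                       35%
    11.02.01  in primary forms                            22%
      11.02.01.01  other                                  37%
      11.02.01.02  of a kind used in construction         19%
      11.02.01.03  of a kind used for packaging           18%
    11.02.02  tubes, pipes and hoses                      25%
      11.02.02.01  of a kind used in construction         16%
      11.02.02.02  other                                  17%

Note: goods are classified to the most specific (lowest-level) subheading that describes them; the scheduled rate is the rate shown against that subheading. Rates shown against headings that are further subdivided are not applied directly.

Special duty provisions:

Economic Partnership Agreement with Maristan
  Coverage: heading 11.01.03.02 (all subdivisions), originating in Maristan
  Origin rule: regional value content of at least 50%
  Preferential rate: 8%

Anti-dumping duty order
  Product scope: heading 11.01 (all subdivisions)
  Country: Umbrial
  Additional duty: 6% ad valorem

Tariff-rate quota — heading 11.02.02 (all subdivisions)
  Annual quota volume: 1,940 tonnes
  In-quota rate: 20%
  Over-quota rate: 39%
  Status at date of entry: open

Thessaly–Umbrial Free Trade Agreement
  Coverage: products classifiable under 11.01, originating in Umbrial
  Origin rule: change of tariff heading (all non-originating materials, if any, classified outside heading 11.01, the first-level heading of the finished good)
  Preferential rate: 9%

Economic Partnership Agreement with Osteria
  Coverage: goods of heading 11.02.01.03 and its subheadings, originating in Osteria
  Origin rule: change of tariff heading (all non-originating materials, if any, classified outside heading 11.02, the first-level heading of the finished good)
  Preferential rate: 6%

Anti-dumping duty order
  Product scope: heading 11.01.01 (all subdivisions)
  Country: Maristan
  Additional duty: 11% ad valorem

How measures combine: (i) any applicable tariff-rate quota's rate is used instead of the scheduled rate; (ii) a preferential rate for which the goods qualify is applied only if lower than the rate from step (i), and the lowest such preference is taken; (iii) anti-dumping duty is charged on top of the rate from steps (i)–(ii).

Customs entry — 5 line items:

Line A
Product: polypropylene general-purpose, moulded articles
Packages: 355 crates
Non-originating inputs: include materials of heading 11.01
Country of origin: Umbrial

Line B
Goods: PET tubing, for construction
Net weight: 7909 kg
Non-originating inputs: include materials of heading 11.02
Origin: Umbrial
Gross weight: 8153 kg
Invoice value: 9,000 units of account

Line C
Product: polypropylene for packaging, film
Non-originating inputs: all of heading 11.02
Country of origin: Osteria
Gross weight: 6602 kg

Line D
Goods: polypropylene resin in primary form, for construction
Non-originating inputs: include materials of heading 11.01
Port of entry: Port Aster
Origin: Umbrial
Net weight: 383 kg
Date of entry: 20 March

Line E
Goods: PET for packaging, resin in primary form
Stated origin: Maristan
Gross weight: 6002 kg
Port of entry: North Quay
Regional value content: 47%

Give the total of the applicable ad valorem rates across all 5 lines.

Line A: polypropylene → 11.01; moulded articles → 11.01.03; general-purpose → 11.01.03.02. Scheduled 23%. Umbrial agreement on 11.01: CTH not met; anti-dumping (Umbrial, 11.01): +6%; total 23% + 6% = 29%. → 29%.
Line B: PET → 11.02; tubing → 11.02.02; for construction → 11.02.02.01. Scheduled 16%. quota on 11.02.02 open → in-quota 20%; Umbrial agreement on 11.01: 11.02.02.01 not covered. → 20%.
Line C: polypropylene → 11.01; film → 11.01.01; for packaging → 11.01.01.01. Scheduled 36%. Osteria agreement on 11.02.01.03: 11.01.01.01 not covered. → 36%.
Line D: polypropylene → 11.01; resin in primary form → 11.01.04; for construction → 11.01.04.01. Scheduled 30%. Umbrial agreement on 11.01: CTH not met; anti-dumping (Umbrial, 11.01): +6%; total 30% + 6% = 36%. → 36%.
Line E: PET → 11.02; resin in primary form → 11.02.01; for packaging → 11.02.01.03. Scheduled 18%. Maristan agreement on 11.01.03.02: 11.02.01.03 not covered. → 18%.
Sum: 29% + 20% + 36% + 36% + 18% = 139%.

139%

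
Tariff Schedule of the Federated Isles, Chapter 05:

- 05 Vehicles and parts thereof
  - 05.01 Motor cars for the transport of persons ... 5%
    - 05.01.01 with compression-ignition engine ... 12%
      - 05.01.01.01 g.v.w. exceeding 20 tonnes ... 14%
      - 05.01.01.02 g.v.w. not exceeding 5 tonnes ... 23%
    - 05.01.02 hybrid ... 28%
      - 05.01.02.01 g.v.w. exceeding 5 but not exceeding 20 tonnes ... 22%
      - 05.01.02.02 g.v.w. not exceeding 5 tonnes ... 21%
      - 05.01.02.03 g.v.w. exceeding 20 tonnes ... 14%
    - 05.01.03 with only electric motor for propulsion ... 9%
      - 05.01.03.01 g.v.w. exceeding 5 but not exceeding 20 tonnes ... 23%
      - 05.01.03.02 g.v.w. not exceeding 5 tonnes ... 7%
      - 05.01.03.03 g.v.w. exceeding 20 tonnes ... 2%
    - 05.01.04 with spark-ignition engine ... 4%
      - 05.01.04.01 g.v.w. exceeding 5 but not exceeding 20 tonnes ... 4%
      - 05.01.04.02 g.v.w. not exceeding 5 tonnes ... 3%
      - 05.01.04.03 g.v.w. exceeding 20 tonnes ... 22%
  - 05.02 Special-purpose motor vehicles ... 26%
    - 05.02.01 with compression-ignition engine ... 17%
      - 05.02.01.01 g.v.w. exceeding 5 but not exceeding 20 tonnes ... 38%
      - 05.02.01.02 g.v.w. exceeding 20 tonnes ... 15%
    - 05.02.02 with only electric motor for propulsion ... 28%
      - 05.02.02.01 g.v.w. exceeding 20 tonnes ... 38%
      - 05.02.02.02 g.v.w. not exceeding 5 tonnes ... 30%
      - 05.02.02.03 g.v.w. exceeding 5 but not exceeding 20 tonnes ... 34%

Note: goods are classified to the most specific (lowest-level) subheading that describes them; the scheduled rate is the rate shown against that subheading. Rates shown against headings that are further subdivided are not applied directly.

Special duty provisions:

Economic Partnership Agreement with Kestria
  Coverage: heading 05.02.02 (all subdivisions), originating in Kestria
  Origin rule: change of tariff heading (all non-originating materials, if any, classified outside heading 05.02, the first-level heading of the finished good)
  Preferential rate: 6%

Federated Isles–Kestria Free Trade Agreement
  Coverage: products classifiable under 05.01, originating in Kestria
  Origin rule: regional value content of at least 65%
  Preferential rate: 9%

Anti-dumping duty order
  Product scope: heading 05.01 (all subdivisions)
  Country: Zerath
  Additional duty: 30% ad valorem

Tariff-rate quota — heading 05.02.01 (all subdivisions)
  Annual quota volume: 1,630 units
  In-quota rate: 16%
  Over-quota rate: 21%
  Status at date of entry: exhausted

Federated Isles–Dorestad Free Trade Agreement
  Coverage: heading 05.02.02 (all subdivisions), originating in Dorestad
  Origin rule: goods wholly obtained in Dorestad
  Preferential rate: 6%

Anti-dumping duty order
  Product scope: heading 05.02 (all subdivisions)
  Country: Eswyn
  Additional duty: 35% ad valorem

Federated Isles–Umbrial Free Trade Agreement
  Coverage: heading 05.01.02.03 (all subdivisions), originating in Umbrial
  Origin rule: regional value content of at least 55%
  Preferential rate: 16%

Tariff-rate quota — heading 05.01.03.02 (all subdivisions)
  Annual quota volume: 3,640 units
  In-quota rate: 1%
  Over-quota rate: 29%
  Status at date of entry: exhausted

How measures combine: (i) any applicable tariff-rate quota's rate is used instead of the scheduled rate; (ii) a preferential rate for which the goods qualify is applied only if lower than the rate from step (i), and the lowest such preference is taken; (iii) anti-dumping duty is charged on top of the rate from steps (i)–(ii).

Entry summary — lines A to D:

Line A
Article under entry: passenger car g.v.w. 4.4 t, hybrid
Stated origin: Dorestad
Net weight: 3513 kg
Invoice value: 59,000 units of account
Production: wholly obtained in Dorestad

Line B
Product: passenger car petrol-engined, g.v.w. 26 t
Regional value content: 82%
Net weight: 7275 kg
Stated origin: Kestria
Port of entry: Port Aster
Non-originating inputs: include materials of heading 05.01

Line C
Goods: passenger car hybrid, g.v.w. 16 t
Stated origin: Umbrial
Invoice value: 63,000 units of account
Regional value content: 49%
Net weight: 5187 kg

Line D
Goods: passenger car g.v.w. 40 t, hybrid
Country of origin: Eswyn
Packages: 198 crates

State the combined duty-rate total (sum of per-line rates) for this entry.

66%

Line A: passenger car → 05.01; hybrid → 05.01.02; g.v.w. 4.4 t → 05.01.02.02. Scheduled 21%. Dorestad agreement on 05.02.02: 05.01.02.02 not covered. → 21%.
Line B: passenger car → 05.01; petrol-engined → 05.01.04; g.v.w. 26 t → 05.01.04.03. Scheduled 22%. Kestria agreement on 05.02.02: 05.01.04.03 not covered; Kestria agreement on 05.01: RVC ≥ 65% → 9% available; preferential 9%. → 9%.
Line C: passenger car → 05.01; hybrid → 05.01.02; g.v.w. 16 t → 05.01.02.01. Scheduled 22%. Umbrial agreement on 05.01.02.03: 05.01.02.01 not covered. → 22%.
Line D: passenger car → 05.01; hybrid → 05.01.02; g.v.w. 40 t → 05.01.02.03. Scheduled 14%. No special measure applies. → 14%.
Sum: 21% + 9% + 22% + 14% = 66%.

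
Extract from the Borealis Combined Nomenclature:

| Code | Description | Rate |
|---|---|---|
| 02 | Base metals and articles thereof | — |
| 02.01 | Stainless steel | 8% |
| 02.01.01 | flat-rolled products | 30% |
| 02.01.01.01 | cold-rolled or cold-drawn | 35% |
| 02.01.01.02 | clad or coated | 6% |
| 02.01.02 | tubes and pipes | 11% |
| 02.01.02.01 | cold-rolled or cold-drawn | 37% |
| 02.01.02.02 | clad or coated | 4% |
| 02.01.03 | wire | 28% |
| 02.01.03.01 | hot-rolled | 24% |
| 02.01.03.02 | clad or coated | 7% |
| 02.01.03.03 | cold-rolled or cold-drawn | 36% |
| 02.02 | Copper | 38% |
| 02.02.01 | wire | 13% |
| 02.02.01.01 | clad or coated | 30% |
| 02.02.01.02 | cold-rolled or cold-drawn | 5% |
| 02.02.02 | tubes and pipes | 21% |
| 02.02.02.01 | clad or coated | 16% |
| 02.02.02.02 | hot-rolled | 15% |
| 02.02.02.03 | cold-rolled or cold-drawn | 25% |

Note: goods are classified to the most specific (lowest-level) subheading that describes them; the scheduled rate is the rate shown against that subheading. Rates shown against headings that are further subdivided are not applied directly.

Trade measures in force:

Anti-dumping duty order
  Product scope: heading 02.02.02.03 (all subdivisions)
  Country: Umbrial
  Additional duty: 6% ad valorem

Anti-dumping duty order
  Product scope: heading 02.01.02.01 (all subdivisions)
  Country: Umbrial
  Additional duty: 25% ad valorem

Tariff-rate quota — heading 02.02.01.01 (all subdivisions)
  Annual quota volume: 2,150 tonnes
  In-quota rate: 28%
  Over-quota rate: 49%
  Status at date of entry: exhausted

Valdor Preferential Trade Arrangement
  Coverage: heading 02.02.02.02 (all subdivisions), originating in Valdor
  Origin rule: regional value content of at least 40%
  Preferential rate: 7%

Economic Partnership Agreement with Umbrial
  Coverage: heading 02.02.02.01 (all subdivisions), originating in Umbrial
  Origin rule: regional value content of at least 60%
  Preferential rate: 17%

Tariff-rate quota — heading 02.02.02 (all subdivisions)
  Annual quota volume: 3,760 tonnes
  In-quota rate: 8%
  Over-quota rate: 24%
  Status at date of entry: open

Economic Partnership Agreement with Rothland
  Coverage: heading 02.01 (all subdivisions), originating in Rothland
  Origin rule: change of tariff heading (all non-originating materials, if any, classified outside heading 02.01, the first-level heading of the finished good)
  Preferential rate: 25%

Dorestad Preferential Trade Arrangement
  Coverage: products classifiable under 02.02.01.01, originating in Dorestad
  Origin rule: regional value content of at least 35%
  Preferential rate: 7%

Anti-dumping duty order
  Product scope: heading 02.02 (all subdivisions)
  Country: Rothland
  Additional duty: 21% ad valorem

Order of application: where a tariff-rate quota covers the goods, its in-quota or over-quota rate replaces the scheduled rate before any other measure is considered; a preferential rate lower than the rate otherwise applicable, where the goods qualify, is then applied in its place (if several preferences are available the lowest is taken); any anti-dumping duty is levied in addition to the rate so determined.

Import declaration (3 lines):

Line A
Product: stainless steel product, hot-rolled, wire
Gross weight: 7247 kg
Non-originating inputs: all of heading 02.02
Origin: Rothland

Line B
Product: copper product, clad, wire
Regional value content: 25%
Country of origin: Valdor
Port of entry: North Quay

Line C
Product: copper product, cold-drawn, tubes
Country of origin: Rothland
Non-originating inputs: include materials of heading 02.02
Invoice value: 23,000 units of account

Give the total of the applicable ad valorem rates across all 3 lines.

Line A: stainless steel → 02.01; wire → 02.01.03; hot-rolled → 02.01.03.01. Scheduled 24%. Rothland agreement on 02.01: CTH met → 25% available; preference 25% not lower than 24% → no reduction. → 24%.
Line B: copper → 02.02; wire → 02.02.01; clad → 02.02.01.01. Scheduled 30%. quota on 02.02.01.01 exhausted → over-quota 49%; Valdor agreement on 02.02.02.02: 02.02.01.01 not covered. → 49%.
Line C: copper → 02.02; tubes → 02.02.02; cold-drawn → 02.02.02.03. Scheduled 25%. quota on 02.02.02 open → in-quota 8%; Rothland agreement on 02.01: 02.02.02.03 not covered; anti-dumping (Rothland, 02.02): +21%; total 8% + 21% = 29%. → 29%.
Sum: 24% + 49% + 29% = 102%.

102%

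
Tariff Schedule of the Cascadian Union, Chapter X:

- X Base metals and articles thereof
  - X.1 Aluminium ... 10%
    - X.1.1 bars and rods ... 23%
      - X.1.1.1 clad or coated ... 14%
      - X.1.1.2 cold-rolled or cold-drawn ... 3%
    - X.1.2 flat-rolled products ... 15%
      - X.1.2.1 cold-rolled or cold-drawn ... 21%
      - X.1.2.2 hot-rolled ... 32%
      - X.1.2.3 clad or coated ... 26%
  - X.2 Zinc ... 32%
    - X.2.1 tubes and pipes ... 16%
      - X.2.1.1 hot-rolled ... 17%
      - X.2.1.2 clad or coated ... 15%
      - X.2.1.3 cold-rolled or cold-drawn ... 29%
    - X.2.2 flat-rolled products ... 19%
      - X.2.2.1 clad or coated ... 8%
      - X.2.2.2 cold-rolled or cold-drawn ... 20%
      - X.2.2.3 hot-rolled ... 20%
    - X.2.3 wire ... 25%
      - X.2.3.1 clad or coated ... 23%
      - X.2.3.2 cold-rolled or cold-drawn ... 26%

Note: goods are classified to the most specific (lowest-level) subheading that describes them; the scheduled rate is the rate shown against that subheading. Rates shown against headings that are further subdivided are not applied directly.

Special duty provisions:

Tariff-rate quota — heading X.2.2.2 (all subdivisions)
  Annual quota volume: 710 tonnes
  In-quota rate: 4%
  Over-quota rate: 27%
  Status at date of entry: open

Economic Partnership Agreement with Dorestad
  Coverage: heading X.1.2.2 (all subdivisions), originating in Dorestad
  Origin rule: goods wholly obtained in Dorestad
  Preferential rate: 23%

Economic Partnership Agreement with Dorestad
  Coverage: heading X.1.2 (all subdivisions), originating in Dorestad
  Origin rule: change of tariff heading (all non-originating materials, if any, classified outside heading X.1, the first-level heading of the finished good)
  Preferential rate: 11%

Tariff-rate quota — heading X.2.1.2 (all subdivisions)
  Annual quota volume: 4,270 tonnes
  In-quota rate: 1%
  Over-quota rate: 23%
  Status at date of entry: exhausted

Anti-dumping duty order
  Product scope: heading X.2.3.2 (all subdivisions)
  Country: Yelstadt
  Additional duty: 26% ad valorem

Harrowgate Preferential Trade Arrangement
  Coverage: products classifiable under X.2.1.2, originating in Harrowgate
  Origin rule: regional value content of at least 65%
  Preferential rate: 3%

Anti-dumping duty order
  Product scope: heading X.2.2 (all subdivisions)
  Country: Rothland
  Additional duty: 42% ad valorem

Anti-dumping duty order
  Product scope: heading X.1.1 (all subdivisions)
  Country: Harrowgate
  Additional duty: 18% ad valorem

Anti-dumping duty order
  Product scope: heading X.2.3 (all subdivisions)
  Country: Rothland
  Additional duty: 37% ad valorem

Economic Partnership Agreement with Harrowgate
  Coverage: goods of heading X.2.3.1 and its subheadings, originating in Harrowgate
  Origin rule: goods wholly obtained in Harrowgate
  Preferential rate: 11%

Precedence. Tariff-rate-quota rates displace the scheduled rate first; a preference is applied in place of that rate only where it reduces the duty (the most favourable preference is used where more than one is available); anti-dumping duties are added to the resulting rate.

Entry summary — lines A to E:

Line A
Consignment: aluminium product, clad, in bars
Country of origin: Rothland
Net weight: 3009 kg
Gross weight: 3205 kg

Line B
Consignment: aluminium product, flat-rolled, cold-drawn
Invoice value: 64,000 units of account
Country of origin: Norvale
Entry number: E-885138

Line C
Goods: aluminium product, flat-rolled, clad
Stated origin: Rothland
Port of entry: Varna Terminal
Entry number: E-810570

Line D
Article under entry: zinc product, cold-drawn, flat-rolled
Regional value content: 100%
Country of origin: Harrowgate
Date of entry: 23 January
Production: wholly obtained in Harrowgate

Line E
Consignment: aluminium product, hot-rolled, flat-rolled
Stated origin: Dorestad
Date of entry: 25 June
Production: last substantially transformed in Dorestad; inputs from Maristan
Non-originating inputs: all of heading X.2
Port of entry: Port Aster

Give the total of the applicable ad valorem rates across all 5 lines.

76%

Line A: aluminium → X.1; in bars → X.1.1; clad → X.1.1.1. Scheduled 14%. No special measure applies. → 14%.
Line B: aluminium → X.1; flat-rolled → X.1.2; cold-drawn → X.1.2.1. Scheduled 21%. No special measure applies. → 21%.
Line C: aluminium → X.1; flat-rolled → X.1.2; clad → X.1.2.3. Scheduled 26%. No special measure applies. → 26%.
Line D: zinc → X.2; flat-rolled → X.2.2; cold-drawn → X.2.2.2. Scheduled 20%. quota on X.2.2.2 open → in-quota 4%; Harrowgate agreement on X.2.1.2: X.2.2.2 not covered; Harrowgate agreement on X.2.3.1: X.2.2.2 not covered. → 4%.
Line E: aluminium → X.1; flat-rolled → X.1.2; hot-rolled → X.1.2.2. Scheduled 32%. Dorestad agreement on X.1.2.2: not wholly obtained; Dorestad agreement on X.1.2: CTH met → 11% available; preferential 11%. → 11%.
Sum: 14% + 21% + 26% + 4% + 11% = 76%.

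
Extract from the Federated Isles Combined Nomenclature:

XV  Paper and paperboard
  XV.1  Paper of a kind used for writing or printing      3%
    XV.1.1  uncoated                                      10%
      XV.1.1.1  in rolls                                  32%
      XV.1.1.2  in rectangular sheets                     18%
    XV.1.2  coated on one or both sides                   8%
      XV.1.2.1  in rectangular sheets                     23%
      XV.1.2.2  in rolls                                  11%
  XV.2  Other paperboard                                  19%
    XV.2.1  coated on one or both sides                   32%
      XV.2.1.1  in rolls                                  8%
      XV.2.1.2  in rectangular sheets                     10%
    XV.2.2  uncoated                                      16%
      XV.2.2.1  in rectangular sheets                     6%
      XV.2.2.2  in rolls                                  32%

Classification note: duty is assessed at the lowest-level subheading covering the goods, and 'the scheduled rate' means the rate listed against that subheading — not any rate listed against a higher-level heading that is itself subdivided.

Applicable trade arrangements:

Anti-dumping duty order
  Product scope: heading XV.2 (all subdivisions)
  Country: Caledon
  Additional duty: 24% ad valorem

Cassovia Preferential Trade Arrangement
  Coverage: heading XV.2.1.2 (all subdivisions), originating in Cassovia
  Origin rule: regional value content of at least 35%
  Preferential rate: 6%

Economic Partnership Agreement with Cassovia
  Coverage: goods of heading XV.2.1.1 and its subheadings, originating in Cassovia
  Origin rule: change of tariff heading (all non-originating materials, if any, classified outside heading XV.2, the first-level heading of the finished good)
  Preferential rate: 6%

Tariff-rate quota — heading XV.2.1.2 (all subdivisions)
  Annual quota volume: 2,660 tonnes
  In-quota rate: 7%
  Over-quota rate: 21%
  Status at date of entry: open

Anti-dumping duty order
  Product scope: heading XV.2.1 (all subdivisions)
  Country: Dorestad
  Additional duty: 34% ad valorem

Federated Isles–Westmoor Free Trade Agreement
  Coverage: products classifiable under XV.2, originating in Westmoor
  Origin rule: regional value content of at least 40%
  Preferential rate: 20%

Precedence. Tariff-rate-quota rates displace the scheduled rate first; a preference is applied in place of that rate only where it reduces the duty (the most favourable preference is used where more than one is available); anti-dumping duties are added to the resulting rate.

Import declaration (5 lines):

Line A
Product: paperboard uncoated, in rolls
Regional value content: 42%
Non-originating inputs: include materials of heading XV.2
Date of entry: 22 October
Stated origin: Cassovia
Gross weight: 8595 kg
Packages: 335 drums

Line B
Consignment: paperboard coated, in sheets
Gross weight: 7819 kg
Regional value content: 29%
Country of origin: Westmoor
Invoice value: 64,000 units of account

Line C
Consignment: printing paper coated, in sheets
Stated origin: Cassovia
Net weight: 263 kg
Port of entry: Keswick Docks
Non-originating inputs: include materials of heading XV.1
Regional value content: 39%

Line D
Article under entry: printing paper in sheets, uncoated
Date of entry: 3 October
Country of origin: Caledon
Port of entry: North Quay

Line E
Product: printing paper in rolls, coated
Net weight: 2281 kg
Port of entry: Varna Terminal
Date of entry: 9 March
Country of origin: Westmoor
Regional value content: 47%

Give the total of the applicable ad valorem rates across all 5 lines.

91%

Line A: paperboard → XV.2; uncoated → XV.2.2; in rolls → XV.2.2.2. Scheduled 32%. Cassovia agreement on XV.2.1.2: XV.2.2.2 not covered; Cassovia agreement on XV.2.1.1: XV.2.2.2 not covered. → 32%.
Line B: paperboard → XV.2; coated → XV.2.1; in sheets → XV.2.1.2. Scheduled 10%. quota on XV.2.1.2 open → in-quota 7%; Westmoor agreement on XV.2: RVC < 40%. → 7%.
Line C: printing paper → XV.1; coated → XV.1.2; in sheets → XV.1.2.1. Scheduled 23%. Cassovia agreement on XV.2.1.2: XV.1.2.1 not covered; Cassovia agreement on XV.2.1.1: XV.1.2.1 not covered. → 23%.
Line D: printing paper → XV.1; uncoated → XV.1.1; in sheets → XV.1.1.2. Scheduled 18%. No special measure applies. → 18%.
Line E: printing paper → XV.1; coated → XV.1.2; in rolls → XV.1.2.2. Scheduled 11%. Westmoor agreement on XV.2: XV.1.2.2 not covered. → 11%.
Sum: 32% + 7% + 23% + 18% + 11% = 91%.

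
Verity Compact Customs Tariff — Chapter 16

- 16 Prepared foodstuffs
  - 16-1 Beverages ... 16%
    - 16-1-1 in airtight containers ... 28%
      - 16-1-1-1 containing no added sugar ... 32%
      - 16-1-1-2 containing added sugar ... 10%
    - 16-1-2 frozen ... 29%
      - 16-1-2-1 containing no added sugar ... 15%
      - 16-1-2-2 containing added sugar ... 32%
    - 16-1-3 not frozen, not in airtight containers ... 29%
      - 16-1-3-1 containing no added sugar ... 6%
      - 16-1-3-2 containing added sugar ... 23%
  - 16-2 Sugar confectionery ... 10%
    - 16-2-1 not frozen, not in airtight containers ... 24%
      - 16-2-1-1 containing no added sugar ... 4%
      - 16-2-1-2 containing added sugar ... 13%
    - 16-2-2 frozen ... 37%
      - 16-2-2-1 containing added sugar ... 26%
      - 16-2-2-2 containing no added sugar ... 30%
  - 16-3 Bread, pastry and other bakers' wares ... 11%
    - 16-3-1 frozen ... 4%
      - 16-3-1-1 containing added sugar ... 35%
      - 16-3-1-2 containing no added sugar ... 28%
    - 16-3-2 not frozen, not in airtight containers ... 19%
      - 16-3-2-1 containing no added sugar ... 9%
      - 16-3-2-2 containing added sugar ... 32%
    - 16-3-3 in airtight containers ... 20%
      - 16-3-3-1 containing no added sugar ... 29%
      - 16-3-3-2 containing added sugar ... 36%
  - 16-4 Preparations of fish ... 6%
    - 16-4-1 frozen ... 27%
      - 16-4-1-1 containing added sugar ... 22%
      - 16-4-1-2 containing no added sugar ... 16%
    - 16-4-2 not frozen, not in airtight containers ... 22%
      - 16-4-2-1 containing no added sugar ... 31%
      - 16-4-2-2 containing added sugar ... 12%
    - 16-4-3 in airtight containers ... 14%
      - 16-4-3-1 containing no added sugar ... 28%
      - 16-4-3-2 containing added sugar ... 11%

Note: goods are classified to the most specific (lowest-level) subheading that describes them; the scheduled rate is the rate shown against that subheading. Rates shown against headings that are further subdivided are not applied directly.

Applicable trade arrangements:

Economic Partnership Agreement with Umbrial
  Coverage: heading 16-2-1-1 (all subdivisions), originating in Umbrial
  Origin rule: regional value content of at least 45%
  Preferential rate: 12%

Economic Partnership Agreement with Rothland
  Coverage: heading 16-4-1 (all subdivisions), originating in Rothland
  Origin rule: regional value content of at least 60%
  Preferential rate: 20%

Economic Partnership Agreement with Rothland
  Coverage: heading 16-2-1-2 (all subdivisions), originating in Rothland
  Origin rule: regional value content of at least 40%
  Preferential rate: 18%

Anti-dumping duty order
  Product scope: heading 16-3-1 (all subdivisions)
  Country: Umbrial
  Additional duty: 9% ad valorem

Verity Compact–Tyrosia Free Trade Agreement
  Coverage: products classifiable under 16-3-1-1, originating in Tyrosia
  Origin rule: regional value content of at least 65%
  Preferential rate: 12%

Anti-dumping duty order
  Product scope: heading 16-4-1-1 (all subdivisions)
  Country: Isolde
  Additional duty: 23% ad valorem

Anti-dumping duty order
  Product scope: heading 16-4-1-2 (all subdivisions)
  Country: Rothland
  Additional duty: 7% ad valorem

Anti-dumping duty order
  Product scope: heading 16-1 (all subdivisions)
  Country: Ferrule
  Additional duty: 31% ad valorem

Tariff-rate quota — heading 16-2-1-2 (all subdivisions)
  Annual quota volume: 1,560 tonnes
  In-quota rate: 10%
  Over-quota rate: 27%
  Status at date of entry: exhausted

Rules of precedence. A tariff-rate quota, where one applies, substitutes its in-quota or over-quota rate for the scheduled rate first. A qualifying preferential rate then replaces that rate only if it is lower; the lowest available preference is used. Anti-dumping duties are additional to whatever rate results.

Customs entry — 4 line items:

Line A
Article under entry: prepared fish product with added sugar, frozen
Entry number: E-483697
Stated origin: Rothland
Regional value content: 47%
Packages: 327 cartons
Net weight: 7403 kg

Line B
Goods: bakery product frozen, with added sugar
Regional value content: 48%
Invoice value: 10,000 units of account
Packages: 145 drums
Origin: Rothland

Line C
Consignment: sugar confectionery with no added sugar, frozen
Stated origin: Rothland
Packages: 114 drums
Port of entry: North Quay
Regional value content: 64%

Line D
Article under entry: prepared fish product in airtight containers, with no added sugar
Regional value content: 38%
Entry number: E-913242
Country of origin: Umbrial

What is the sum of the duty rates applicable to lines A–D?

115%

Line A: prepared fish product → 16-4; frozen → 16-4-1; with added sugar → 16-4-1-1. Scheduled 22%. Rothland agreement on 16-4-1: RVC < 60%; Rothland agreement on 16-2-1-2: 16-4-1-1 not covered. → 22%.
Line B: bakery product → 16-3; frozen → 16-3-1; with added sugar → 16-3-1-1. Scheduled 35%. Rothland agreement on 16-4-1: 16-3-1-1 not covered; Rothland agreement on 16-2-1-2: 16-3-1-1 not covered. → 35%.
Line C: sugar confectionery → 16-2; frozen → 16-2-2; with no added sugar → 16-2-2-2. Scheduled 30%. Rothland agreement on 16-4-1: 16-2-2-2 not covered; Rothland agreement on 16-2-1-2: 16-2-2-2 not covered. → 30%.
Line D: prepared fish product → 16-4; in airtight containers → 16-4-3; with no added sugar → 16-4-3-1. Scheduled 28%. Umbrial agreement on 16-2-1-1: 16-4-3-1 not covered. → 28%.
Sum: 22% + 35% + 30% + 28% = 115%.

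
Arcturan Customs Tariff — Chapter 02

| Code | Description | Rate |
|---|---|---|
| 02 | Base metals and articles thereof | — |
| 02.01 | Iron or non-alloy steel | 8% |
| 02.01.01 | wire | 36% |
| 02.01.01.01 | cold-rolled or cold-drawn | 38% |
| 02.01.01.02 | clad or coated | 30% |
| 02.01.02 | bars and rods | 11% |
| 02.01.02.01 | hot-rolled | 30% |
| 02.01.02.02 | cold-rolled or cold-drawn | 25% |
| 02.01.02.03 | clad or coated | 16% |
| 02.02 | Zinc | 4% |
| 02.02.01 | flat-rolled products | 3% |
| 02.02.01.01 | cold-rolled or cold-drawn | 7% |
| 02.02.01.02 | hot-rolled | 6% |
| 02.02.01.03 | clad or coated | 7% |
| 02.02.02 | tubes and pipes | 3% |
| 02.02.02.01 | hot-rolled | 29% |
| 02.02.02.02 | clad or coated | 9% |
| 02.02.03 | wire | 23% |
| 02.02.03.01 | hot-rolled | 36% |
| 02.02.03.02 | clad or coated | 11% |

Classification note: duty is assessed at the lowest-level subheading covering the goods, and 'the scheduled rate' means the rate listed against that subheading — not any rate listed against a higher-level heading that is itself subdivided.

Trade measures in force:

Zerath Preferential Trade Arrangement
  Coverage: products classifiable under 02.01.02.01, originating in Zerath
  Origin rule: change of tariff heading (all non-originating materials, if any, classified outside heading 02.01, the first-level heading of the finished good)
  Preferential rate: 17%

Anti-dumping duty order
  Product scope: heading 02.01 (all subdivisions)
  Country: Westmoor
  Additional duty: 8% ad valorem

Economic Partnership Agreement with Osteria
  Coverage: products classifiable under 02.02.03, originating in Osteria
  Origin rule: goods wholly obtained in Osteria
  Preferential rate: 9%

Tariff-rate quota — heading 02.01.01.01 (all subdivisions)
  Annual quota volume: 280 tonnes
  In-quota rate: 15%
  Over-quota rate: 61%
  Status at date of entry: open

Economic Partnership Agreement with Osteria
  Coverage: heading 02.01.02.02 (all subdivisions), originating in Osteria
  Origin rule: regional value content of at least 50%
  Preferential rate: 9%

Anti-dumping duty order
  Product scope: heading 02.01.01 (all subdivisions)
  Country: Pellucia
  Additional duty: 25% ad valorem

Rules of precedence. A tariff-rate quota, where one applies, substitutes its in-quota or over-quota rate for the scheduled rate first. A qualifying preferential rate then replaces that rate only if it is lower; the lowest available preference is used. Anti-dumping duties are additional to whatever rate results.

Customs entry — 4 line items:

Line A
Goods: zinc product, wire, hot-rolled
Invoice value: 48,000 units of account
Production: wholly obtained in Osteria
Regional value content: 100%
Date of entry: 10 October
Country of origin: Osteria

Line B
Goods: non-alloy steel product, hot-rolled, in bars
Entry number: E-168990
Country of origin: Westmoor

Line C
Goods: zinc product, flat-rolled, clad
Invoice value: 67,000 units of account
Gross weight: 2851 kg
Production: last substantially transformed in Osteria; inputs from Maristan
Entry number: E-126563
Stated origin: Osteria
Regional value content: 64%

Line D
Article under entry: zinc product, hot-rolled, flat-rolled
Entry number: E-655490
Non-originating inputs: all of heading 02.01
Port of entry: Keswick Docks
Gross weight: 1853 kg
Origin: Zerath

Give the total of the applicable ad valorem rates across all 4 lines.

60%

Line A: zinc → 02.02; wire → 02.02.03; hot-rolled → 02.02.03.01. Scheduled 36%. Osteria agreement on 02.02.03: wholly obtained → 9% available; Osteria agreement on 02.01.02.02: 02.02.03.01 not covered; preferential 9%. → 9%.
Line B: non-alloy steel → 02.01; in bars → 02.01.02; hot-rolled → 02.01.02.01. Scheduled 30%. anti-dumping (Westmoor, 02.01): +8%; total 30% + 8% = 38%. → 38%.
Line C: zinc → 02.02; flat-rolled → 02.02.01; clad → 02.02.01.03. Scheduled 7%. Osteria agreement on 02.02.03: 02.02.01.03 not covered; Osteria agreement on 02.01.02.02: 02.02.01.03 not covered. → 7%.
Line D: zinc → 02.02; flat-rolled → 02.02.01; hot-rolled → 02.02.01.02. Scheduled 6%. Zerath agreement on 02.01.02.01: 02.02.01.02 not covered. → 6%.
Sum: 9% + 38% + 7% + 6% = 60%.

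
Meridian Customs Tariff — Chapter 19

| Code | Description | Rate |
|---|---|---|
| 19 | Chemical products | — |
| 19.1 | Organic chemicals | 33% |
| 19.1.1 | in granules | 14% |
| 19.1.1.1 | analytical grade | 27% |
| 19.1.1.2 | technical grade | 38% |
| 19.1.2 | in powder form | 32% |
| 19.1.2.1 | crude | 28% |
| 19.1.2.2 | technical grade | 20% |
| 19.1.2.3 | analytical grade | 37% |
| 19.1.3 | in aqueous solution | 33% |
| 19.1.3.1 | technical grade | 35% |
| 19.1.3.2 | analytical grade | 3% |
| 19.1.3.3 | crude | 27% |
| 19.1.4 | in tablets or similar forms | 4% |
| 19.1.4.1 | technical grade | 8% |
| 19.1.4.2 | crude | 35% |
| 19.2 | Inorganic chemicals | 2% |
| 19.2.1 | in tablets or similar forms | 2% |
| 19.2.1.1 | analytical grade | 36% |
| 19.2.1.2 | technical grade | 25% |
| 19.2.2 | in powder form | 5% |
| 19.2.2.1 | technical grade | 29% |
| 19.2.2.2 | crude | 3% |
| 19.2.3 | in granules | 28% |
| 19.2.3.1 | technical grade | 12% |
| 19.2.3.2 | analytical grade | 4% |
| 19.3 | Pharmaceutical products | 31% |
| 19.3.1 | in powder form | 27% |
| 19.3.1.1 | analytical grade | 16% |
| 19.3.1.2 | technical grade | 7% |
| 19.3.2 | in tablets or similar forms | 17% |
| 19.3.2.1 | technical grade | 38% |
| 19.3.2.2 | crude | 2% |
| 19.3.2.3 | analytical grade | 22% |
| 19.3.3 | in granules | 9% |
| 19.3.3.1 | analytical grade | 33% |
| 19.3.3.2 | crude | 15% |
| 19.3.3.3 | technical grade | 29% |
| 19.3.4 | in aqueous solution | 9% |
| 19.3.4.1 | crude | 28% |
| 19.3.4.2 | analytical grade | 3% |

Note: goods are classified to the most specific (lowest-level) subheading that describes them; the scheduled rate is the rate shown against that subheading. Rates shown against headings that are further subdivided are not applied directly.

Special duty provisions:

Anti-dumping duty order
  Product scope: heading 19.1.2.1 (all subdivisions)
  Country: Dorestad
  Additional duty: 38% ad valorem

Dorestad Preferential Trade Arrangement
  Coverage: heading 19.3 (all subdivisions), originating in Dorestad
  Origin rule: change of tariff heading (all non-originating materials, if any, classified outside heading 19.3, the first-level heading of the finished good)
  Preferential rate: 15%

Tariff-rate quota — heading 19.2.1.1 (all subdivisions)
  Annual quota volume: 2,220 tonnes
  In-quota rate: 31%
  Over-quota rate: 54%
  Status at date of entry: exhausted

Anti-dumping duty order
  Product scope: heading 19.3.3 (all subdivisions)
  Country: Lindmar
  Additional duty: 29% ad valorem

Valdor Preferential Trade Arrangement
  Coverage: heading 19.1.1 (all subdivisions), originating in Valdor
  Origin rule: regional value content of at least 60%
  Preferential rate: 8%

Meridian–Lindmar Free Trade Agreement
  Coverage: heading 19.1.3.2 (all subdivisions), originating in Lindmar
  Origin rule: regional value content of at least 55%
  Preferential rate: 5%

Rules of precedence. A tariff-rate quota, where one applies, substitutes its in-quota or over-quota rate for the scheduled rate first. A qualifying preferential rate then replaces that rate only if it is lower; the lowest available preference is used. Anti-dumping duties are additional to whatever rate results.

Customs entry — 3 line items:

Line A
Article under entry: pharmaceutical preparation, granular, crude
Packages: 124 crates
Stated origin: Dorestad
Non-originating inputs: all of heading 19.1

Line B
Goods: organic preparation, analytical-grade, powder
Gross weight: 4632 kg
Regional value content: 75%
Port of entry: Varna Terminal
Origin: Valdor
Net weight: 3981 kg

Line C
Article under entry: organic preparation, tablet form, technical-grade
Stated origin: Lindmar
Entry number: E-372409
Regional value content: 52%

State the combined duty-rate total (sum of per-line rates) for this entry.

Line A: pharmaceutical → 19.3; granular → 19.3.3; crude → 19.3.3.2. Scheduled 15%. Dorestad agreement on 19.3: CTH met → 15% available; preference 15% not lower than 15% → no reduction. → 15%.
Line B: organic → 19.1; powder → 19.1.2; analytical-grade → 19.1.2.3. Scheduled 37%. Valdor agreement on 19.1.1: 19.1.2.3 not covered. → 37%.
Line C: organic → 19.1; tablet form → 19.1.4; technical-grade → 19.1.4.1. Scheduled 8%. Lindmar agreement on 19.1.3.2: 19.1.4.1 not covered. → 8%.
Sum: 15% + 37% + 8% = 60%.

60%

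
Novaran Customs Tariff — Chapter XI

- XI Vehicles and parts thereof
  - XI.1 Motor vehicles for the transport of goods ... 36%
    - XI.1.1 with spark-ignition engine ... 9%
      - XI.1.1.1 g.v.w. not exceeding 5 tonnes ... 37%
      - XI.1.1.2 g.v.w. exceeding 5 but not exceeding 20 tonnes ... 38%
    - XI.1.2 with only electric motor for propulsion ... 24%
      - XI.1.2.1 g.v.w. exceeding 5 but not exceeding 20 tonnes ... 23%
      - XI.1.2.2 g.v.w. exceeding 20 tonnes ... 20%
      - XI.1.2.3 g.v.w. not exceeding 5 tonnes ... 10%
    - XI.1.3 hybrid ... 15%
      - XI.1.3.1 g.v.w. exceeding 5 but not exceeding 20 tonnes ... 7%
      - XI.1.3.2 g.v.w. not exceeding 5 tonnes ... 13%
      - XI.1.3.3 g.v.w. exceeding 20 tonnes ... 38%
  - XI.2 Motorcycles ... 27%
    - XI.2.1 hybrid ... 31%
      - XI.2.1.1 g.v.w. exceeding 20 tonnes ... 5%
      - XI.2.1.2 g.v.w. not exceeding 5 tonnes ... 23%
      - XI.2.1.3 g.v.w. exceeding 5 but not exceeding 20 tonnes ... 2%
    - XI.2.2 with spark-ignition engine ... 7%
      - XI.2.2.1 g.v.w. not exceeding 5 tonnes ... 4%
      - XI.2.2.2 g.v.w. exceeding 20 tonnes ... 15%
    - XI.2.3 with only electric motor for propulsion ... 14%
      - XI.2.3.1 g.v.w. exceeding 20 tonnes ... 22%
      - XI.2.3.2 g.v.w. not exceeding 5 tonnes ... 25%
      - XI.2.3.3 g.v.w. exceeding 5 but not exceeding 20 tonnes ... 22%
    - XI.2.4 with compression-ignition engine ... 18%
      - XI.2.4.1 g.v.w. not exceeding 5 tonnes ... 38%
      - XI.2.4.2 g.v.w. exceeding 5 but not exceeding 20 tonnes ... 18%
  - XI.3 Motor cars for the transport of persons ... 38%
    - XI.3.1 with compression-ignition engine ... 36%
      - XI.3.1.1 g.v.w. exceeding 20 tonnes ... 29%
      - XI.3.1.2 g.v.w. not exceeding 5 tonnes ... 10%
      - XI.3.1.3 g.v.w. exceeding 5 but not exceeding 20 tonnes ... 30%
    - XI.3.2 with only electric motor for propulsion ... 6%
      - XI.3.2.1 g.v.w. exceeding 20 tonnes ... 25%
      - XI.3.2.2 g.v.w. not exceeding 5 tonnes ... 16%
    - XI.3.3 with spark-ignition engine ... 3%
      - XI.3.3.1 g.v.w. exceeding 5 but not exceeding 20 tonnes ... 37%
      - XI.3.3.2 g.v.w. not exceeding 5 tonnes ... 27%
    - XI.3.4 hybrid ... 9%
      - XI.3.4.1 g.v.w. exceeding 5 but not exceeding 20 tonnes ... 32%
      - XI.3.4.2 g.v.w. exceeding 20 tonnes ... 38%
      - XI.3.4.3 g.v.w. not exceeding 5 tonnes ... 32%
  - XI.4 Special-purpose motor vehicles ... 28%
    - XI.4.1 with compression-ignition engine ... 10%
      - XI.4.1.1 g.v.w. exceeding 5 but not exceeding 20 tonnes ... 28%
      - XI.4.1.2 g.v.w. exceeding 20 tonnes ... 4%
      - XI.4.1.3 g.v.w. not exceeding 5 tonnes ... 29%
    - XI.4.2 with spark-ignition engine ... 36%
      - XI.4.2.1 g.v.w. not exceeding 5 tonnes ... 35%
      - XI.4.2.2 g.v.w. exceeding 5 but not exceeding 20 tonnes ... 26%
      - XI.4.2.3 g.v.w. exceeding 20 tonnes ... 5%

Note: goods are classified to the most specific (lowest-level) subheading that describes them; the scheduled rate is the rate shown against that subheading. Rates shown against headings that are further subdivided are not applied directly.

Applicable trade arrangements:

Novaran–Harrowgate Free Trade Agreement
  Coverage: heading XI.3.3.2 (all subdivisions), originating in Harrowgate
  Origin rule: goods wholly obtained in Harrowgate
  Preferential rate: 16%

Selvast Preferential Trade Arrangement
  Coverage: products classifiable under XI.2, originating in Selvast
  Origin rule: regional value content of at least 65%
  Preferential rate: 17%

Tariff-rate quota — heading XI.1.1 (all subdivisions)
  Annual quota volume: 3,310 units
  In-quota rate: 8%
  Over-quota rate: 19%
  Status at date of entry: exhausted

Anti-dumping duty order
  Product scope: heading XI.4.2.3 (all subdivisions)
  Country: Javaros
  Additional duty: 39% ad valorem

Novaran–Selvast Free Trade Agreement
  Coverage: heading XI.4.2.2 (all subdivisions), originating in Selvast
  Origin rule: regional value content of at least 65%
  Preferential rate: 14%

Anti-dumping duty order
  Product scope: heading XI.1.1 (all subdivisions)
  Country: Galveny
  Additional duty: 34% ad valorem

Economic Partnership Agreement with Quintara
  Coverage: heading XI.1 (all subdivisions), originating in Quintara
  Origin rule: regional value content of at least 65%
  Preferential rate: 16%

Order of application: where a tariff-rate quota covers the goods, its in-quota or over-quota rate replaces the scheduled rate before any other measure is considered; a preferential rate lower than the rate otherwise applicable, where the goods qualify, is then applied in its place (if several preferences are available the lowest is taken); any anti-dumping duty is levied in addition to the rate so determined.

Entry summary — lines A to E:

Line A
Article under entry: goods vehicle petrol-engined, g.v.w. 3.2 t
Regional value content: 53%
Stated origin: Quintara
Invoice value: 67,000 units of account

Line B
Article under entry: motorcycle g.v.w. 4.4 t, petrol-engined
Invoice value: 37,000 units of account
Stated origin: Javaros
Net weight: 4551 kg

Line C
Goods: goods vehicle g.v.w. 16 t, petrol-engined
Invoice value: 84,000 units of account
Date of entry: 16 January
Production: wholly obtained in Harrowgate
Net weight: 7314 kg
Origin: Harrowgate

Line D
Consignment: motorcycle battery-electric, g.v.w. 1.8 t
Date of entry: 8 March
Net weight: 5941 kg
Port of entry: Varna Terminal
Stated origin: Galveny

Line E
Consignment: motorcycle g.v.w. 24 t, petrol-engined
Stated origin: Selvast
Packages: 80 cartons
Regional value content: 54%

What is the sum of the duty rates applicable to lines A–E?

Line A: goods vehicle → XI.1; petrol-engined → XI.1.1; g.v.w. 3.2 t → XI.1.1.1. Scheduled 37%. quota on XI.1.1 exhausted → over-quota 19%; Quintara agreement on XI.1: RVC < 65%. → 19%.
Line B: motorcycle → XI.2; petrol-engined → XI.2.2; g.v.w. 4.4 t → XI.2.2.1. Scheduled 4%. No special measure applies. → 4%.
Line C: goods vehicle → XI.1; petrol-engined → XI.1.1; g.v.w. 16 t → XI.1.1.2. Scheduled 38%. quota on XI.1.1 exhausted → over-quota 19%; Harrowgate agreement on XI.3.3.2: XI.1.1.2 not covered. → 19%.
Line D: motorcycle → XI.2; battery-electric → XI.2.3; g.v.w. 1.8 t → XI.2.3.2. Scheduled 25%. No special measure applies. → 25%.
Line E: motorcycle → XI.2; petrol-engined → XI.2.2; g.v.w. 24 t → XI.2.2.2. Scheduled 15%. Selvast agreement on XI.2: RVC < 65%; Selvast agreement on XI.4.2.2: XI.2.2.2 not covered. → 15%.
Sum: 19% + 4% + 19% + 25% + 15% = 82%.

82%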